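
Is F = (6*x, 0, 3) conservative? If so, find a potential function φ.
Yes, F is conservative. φ = 3*x**2 + 3*z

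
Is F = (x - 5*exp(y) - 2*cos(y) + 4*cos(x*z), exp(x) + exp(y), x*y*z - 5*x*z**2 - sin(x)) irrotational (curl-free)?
No, ∇×F = (x*z, -4*x*sin(x*z) - y*z + 5*z**2 + cos(x), exp(x) + 5*exp(y) - 2*sin(y))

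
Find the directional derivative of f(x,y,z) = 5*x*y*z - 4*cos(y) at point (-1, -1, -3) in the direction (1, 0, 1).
10*sqrt(2)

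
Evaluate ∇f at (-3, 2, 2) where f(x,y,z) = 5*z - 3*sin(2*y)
(0, -6*cos(4), 5)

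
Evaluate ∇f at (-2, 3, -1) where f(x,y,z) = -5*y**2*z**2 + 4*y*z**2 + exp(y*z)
(0, -26 - exp(-3), 3*exp(-3) + 66)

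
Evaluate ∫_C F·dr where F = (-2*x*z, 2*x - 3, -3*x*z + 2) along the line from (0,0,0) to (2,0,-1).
-4/3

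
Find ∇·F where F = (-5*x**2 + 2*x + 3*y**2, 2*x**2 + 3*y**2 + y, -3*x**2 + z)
-10*x + 6*y + 4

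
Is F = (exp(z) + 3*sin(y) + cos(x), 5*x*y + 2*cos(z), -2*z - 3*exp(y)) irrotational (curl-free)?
No, ∇×F = (-3*exp(y) + 2*sin(z), exp(z), 5*y - 3*cos(y))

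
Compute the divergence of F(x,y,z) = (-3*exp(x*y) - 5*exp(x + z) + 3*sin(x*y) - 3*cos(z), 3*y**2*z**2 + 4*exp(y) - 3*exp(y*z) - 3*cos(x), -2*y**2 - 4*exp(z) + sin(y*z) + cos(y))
6*y*z**2 - 3*y*exp(x*y) + 3*y*cos(x*y) + y*cos(y*z) - 3*z*exp(y*z) + 4*exp(y) - 4*exp(z) - 5*exp(x + z)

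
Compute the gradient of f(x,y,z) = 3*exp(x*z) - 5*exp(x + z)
(3*z*exp(x*z) - 5*exp(x + z), 0, 3*x*exp(x*z) - 5*exp(x + z))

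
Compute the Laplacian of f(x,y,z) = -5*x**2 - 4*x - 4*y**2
-18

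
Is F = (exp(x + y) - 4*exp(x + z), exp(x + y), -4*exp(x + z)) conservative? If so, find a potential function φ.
Yes, F is conservative. φ = exp(x + y) - 4*exp(x + z)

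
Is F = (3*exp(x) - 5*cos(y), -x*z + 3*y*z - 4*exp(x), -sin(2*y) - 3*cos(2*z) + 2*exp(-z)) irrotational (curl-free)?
No, ∇×F = (x - 3*y - 2*cos(2*y), 0, -z - 4*exp(x) - 5*sin(y))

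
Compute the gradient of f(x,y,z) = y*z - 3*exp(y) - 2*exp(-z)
(0, z - 3*exp(y), y + 2*exp(-z))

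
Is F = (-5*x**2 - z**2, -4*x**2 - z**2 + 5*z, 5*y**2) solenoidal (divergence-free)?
No, ∇·F = -10*x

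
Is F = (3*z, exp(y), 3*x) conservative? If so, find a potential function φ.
Yes, F is conservative. φ = 3*x*z + exp(y)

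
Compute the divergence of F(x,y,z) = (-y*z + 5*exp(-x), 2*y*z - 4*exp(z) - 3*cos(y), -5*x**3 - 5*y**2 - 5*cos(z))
2*z + 3*sin(y) + 5*sin(z) - 5*exp(-x)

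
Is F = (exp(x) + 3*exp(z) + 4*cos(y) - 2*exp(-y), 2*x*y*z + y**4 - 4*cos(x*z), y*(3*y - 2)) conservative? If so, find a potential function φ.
No, ∇×F = (-2*x*y - 4*x*sin(x*z) + 6*y - 2, 3*exp(z), 2*y*z + 4*z*sin(x*z) + 4*sin(y) - 2*exp(-y)) ≠ 0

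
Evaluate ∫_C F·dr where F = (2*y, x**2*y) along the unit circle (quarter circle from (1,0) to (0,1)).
1/4 - pi/2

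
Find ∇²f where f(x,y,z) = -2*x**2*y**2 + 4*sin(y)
-4*x**2 - 4*y**2 - 4*sin(y)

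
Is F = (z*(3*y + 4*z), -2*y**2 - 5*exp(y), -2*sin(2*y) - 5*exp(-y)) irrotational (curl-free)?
No, ∇×F = (-4*cos(2*y) + 5*exp(-y), 3*y + 8*z, -3*z)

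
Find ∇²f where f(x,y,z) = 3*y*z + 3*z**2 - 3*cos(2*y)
12*cos(2*y) + 6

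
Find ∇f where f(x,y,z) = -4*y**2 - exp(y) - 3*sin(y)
(0, -8*y - exp(y) - 3*cos(y), 0)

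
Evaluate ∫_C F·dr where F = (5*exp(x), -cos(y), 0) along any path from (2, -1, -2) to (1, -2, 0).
-5*exp(2) - sin(1) + sin(2) + 5*E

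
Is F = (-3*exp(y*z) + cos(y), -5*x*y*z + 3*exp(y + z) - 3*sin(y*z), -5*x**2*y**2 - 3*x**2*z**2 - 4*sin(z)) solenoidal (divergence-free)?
No, ∇·F = -6*x**2*z - 5*x*z - 3*z*cos(y*z) + 3*exp(y + z) - 4*cos(z)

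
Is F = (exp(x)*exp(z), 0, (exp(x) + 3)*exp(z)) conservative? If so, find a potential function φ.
Yes, F is conservative. φ = (exp(x) + 3)*exp(z)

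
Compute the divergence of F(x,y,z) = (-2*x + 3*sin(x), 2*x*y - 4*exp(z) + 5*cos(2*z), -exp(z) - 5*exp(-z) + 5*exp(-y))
2*x - exp(z) + 3*cos(x) - 2 + 5*exp(-z)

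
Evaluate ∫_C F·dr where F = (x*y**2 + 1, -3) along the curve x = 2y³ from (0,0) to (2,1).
1/2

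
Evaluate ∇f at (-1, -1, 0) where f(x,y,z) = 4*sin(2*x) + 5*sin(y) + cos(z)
(8*cos(2), 5*cos(1), 0)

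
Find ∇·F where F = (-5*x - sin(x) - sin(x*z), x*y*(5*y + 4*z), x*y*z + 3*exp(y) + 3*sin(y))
11*x*y + 4*x*z - z*cos(x*z) - cos(x) - 5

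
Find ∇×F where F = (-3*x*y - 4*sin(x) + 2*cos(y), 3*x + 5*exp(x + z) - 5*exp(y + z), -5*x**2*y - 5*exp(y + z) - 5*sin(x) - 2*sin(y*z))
(-5*x**2 - 2*z*cos(y*z) - 5*exp(x + z), 10*x*y + 5*cos(x), 3*x + 5*exp(x + z) + 2*sin(y) + 3)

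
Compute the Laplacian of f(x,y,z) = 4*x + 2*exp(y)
2*exp(y)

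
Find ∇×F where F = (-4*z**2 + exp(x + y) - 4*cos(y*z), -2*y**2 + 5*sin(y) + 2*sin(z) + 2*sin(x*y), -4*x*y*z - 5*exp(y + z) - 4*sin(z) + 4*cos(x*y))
(-4*x*z - 4*x*sin(x*y) - 5*exp(y + z) - 2*cos(z), 4*y*z + 4*y*sin(x*y) + 4*y*sin(y*z) - 8*z, 2*y*cos(x*y) - 4*z*sin(y*z) - exp(x + y))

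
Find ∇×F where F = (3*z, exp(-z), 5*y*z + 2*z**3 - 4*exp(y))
(5*z - 4*exp(y) + exp(-z), 3, 0)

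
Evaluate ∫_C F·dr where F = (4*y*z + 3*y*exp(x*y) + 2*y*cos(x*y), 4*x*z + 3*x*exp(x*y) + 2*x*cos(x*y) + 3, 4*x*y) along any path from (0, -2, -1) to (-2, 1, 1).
-2 - 2*sin(2) + 3*exp(-2)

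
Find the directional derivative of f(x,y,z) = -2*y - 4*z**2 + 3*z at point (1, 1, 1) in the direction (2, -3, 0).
6*sqrt(13)/13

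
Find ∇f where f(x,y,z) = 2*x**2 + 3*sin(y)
(4*x, 3*cos(y), 0)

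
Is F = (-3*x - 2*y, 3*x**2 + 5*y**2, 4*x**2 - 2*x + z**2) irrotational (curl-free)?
No, ∇×F = (0, 2 - 8*x, 6*x + 2)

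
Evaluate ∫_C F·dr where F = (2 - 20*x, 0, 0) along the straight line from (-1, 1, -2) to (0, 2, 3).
12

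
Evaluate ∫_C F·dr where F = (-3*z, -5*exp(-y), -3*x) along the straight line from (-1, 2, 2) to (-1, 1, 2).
-(5 - 5*E)*exp(-2)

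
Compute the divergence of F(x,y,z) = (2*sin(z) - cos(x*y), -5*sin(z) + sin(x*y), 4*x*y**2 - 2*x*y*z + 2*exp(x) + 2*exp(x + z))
-2*x*y + x*cos(x*y) + y*sin(x*y) + 2*exp(x + z)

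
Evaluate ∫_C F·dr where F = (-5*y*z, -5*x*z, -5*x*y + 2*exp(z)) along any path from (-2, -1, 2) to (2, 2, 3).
-40 - 2*exp(2) + 2*exp(3)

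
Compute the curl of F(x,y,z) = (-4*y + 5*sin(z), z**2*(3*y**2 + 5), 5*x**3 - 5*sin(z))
(-2*z*(3*y**2 + 5), -15*x**2 + 5*cos(z), 4)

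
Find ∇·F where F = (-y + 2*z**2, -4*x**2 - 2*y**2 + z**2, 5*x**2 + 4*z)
4 - 4*y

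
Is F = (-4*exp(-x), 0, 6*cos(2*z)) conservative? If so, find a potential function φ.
Yes, F is conservative. φ = 3*sin(2*z) + 4*exp(-x)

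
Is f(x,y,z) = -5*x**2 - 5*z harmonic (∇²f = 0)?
No, ∇²f = -10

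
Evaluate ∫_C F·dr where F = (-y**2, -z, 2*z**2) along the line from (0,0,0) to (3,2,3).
11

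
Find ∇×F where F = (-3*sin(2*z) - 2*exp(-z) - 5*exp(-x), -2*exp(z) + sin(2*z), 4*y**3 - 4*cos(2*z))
(12*y**2 + 2*exp(z) - 2*cos(2*z), -6*cos(2*z) + 2*exp(-z), 0)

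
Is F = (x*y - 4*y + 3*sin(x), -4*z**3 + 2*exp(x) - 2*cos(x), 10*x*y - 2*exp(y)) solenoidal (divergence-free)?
No, ∇·F = y + 3*cos(x)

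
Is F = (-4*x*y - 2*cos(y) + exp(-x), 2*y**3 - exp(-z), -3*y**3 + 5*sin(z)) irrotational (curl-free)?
No, ∇×F = (-9*y**2 - exp(-z), 0, 4*x - 2*sin(y))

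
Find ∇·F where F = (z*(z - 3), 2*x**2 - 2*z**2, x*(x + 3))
0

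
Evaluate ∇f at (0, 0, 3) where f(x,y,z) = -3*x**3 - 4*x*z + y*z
(-12, 3, 0)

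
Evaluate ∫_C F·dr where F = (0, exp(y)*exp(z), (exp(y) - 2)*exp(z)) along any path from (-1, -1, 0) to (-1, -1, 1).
-3*cosh(1) - sinh(1) + 3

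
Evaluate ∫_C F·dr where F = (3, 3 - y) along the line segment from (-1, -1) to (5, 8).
27/2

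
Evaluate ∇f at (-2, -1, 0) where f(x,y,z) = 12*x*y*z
(0, 0, 24)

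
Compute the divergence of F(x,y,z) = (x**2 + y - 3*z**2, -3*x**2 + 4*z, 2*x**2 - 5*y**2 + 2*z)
2*x + 2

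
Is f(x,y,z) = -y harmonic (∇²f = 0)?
Yes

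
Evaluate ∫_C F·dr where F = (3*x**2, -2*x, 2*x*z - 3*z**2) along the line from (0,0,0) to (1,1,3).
-21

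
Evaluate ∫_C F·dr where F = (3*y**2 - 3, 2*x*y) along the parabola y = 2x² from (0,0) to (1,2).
13/5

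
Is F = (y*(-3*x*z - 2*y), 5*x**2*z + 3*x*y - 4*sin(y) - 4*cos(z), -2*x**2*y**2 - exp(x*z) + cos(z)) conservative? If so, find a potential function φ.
No, ∇×F = (-4*x**2*y - 5*x**2 - 4*sin(z), 4*x*y**2 - 3*x*y + z*exp(x*z), 13*x*z + 7*y) ≠ 0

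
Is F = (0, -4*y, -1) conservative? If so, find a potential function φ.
Yes, F is conservative. φ = -2*y**2 - z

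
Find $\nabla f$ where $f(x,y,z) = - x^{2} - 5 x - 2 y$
(-2*x - 5, -2, 0)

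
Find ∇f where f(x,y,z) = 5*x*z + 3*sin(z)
(5*z, 0, 5*x + 3*cos(z))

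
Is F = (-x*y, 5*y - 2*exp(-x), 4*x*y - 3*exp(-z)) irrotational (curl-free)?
No, ∇×F = (4*x, -4*y, x + 2*exp(-x))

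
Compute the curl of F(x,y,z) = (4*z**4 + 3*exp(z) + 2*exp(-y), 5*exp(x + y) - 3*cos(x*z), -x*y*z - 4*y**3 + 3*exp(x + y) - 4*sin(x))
(-x*z - 3*x*sin(x*z) - 12*y**2 + 3*exp(x + y), y*z + 16*z**3 + 3*exp(z) - 3*exp(x + y) + 4*cos(x), 3*z*sin(x*z) + 5*exp(x + y) + 2*exp(-y))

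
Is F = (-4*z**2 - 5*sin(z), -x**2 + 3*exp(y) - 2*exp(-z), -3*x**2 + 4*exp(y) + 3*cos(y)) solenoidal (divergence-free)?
No, ∇·F = 3*exp(y)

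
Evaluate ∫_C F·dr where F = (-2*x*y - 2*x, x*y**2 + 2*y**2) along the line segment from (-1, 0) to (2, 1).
-59/12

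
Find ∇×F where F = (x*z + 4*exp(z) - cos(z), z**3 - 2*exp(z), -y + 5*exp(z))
(-3*z**2 + 2*exp(z) - 1, x + 4*exp(z) + sin(z), 0)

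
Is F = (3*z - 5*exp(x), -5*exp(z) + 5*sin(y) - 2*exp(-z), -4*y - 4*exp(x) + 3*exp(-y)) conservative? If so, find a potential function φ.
No, ∇×F = (5*exp(z) - 4 - 2*exp(-z) - 3*exp(-y), 4*exp(x) + 3, 0) ≠ 0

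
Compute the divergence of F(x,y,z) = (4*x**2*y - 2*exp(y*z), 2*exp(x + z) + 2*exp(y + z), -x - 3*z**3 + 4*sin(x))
8*x*y - 9*z**2 + 2*exp(y + z)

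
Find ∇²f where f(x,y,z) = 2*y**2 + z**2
6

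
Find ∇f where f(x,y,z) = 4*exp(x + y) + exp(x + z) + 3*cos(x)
(4*exp(x + y) + exp(x + z) - 3*sin(x), 4*exp(x + y), exp(x + z))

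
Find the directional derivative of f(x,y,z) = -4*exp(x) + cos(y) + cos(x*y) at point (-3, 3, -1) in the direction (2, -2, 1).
-8*exp(-3)/3 + 2*sin(3)/3 + 4*sin(9)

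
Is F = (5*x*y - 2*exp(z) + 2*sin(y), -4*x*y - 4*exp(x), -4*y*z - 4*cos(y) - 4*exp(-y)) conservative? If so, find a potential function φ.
No, ∇×F = (-4*z + 4*sin(y) + 4*exp(-y), -2*exp(z), -5*x - 4*y - 4*exp(x) - 2*cos(y)) ≠ 0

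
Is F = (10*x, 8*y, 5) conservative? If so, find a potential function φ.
Yes, F is conservative. φ = 5*x**2 + 4*y**2 + 5*z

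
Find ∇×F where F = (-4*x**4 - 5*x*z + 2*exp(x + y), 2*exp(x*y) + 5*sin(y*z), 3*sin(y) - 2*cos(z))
(-5*y*cos(y*z) + 3*cos(y), -5*x, 2*y*exp(x*y) - 2*exp(x + y))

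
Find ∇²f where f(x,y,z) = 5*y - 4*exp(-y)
-4*exp(-y)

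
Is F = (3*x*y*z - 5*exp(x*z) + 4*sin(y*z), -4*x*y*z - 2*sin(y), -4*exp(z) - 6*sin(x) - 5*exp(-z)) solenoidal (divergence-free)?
No, ∇·F = -4*x*z + 3*y*z - 5*z*exp(x*z) - 4*exp(z) - 2*cos(y) + 5*exp(-z)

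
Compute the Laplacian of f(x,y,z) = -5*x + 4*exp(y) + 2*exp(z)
4*exp(y) + 2*exp(z)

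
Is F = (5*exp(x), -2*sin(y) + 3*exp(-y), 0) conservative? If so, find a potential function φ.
Yes, F is conservative. φ = 5*exp(x) + 2*cos(y) - 3*exp(-y)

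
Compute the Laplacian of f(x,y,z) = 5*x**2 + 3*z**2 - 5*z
16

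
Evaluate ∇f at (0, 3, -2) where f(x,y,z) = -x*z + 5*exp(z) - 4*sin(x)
(-2, 0, 5*exp(-2))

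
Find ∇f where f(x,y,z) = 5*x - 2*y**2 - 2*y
(5, -4*y - 2, 0)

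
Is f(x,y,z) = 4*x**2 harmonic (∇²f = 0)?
No, ∇²f = 8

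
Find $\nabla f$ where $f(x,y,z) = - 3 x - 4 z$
(-3, 0, -4)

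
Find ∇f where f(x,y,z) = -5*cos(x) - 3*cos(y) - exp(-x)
(5*sin(x) + exp(-x), 3*sin(y), 0)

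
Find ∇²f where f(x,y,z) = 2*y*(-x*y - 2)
-4*x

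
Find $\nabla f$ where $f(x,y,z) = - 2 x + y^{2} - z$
(-2, 2*y, -1)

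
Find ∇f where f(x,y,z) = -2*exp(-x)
(2*exp(-x), 0, 0)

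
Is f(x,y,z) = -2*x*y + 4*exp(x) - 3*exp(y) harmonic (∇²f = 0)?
No, ∇²f = 4*exp(x) - 3*exp(y)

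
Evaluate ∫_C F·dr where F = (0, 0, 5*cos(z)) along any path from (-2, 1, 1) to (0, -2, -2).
-5*sin(2) - 5*sin(1)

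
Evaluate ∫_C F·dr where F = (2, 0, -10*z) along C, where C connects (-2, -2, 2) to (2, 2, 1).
23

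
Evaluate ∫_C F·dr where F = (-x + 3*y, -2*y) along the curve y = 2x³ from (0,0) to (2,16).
-234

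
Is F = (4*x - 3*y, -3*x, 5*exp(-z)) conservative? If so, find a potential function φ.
Yes, F is conservative. φ = 2*x**2 - 3*x*y - 5*exp(-z)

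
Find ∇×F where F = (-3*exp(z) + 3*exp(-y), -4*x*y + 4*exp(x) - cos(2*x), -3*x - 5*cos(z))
(0, 3 - 3*exp(z), -4*y + 4*exp(x) + 2*sin(2*x) + 3*exp(-y))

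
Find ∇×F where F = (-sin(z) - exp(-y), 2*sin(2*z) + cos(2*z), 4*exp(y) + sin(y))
(4*exp(y) + 2*sin(2*z) + cos(y) - 4*cos(2*z), -cos(z), -exp(-y))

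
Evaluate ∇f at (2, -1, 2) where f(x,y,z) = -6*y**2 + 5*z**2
(0, 12, 20)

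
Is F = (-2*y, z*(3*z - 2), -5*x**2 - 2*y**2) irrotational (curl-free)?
No, ∇×F = (-4*y - 6*z + 2, 10*x, 2)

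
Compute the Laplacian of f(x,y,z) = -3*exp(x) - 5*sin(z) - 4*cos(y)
-3*exp(x) + 5*sin(z) + 4*cos(y)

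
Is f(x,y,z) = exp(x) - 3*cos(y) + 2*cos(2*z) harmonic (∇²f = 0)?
No, ∇²f = exp(x) + 3*cos(y) - 8*cos(2*z)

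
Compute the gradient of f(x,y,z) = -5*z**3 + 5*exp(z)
(0, 0, -15*z**2 + 5*exp(z))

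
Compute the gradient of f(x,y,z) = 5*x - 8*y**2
(5, -16*y, 0)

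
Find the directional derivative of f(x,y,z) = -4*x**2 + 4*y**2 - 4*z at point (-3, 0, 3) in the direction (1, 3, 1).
20*sqrt(11)/11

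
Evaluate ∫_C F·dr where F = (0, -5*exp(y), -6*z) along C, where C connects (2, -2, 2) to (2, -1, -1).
-5*exp(-1) + 5*exp(-2) + 9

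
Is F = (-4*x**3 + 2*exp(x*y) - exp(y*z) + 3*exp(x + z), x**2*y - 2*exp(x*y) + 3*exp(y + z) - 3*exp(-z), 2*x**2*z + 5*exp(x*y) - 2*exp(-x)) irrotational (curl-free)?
No, ∇×F = (5*x*exp(x*y) - 3*exp(y + z) - 3*exp(-z), -4*x*z - 5*y*exp(x*y) - y*exp(y*z) + 3*exp(x + z) - 2*exp(-x), 2*x*y - 2*x*exp(x*y) - 2*y*exp(x*y) + z*exp(y*z))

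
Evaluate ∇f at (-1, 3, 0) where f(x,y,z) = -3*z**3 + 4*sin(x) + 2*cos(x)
(2*sin(1) + 4*cos(1), 0, 0)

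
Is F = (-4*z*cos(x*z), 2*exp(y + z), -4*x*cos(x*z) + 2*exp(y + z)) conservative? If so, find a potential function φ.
Yes, F is conservative. φ = 2*exp(y + z) - 4*sin(x*z)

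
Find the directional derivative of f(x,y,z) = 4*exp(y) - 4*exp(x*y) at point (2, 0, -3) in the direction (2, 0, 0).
0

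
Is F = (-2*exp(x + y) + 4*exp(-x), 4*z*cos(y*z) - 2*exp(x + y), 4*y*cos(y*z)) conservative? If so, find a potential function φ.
Yes, F is conservative. φ = -2*exp(x + y) + 4*sin(y*z) - 4*exp(-x)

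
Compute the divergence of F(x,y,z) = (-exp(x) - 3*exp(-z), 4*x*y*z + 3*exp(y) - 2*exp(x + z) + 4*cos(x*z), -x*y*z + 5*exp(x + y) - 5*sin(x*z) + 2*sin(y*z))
-x*y + 4*x*z - 5*x*cos(x*z) + 2*y*cos(y*z) - exp(x) + 3*exp(y)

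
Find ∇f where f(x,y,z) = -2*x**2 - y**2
(-4*x, -2*y, 0)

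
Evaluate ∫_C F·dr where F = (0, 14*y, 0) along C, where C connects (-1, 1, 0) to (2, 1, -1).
0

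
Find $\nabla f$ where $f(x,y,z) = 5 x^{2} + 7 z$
(10*x, 0, 7)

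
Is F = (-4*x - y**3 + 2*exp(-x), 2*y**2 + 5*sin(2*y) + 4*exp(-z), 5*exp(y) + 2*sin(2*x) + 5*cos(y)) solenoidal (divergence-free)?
No, ∇·F = 4*y + 10*cos(2*y) - 4 - 2*exp(-x)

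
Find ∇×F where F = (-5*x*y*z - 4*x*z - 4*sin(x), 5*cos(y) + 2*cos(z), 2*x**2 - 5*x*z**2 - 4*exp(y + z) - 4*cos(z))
(-4*exp(y + z) + 2*sin(z), -5*x*y - 8*x + 5*z**2, 5*x*z)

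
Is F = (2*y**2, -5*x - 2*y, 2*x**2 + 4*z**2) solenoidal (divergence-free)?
No, ∇·F = 8*z - 2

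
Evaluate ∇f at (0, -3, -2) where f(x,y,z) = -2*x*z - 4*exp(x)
(0, 0, 0)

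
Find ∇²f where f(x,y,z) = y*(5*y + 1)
10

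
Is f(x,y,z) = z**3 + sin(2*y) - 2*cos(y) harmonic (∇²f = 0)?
No, ∇²f = 6*z - 4*sin(2*y) + 2*cos(y)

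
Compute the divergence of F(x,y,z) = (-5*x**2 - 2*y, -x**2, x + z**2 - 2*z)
-10*x + 2*z - 2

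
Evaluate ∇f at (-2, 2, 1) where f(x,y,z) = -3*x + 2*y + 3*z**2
(-3, 2, 6)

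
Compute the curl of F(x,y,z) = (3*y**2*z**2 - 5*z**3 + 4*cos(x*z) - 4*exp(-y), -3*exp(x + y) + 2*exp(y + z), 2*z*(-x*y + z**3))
(-2*x*z - 2*exp(y + z), -4*x*sin(x*z) + 6*y**2*z + 2*y*z - 15*z**2, -6*y*z**2 - 3*exp(x + y) - 4*exp(-y))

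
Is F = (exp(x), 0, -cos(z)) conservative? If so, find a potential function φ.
Yes, F is conservative. φ = exp(x) - sin(z)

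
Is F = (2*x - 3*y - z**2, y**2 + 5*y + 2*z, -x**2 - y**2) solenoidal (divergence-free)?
No, ∇·F = 2*y + 7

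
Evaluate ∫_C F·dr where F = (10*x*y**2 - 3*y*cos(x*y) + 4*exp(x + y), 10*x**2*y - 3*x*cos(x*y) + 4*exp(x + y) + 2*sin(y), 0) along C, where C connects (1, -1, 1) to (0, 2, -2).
-9 - 3*sin(1) - 2*cos(2) + 2*cos(1) + 4*exp(2)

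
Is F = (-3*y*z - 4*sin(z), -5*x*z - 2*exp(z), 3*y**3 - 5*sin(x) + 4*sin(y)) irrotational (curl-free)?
No, ∇×F = (5*x + 9*y**2 + 2*exp(z) + 4*cos(y), -3*y + 5*cos(x) - 4*cos(z), -2*z)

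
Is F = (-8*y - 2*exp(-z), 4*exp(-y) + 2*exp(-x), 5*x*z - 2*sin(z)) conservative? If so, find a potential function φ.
No, ∇×F = (0, -5*z + 2*exp(-z), 8 - 2*exp(-x)) ≠ 0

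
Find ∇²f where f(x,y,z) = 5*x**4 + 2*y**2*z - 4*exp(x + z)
60*x**2 + 4*z - 8*exp(x + z)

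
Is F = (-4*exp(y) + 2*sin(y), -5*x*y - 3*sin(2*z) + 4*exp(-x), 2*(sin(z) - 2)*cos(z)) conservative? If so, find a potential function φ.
No, ∇×F = (6*cos(2*z), 0, -5*y + 4*exp(y) - 2*cos(y) - 4*exp(-x)) ≠ 0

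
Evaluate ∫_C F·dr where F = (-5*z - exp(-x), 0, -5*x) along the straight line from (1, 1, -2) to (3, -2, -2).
-exp(-1) + exp(-3) + 20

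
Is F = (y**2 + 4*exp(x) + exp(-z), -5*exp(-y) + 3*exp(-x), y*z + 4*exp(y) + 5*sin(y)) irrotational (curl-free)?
No, ∇×F = (z + 4*exp(y) + 5*cos(y), -exp(-z), -2*y - 3*exp(-x))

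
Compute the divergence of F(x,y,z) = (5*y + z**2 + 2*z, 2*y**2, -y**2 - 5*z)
4*y - 5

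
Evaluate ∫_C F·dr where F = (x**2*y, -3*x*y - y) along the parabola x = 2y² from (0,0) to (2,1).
2/7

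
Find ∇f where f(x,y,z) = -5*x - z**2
(-5, 0, -2*z)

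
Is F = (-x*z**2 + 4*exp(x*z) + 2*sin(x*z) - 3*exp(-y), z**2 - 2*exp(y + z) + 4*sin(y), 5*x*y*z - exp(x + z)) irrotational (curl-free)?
No, ∇×F = (5*x*z - 2*z + 2*exp(y + z), -2*x*z + 4*x*exp(x*z) + 2*x*cos(x*z) - 5*y*z + exp(x + z), -3*exp(-y))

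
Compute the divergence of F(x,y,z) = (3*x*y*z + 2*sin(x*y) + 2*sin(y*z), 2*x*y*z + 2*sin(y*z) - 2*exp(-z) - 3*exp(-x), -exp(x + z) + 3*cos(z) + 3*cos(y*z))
2*x*z + 3*y*z - 3*y*sin(y*z) + 2*y*cos(x*y) + 2*z*cos(y*z) - exp(x + z) - 3*sin(z)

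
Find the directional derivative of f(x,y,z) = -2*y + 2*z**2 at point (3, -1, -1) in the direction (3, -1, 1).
-2*sqrt(11)/11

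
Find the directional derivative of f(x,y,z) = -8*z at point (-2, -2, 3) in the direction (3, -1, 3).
-24*sqrt(19)/19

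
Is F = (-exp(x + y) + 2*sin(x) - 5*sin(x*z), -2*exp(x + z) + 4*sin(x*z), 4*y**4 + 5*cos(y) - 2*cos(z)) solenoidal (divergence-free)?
No, ∇·F = -5*z*cos(x*z) - exp(x + y) + 2*sin(z) + 2*cos(x)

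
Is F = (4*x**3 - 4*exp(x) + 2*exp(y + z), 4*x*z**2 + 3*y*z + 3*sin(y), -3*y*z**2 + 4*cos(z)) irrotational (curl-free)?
No, ∇×F = (-8*x*z - 3*y - 3*z**2, 2*exp(y + z), 4*z**2 - 2*exp(y + z))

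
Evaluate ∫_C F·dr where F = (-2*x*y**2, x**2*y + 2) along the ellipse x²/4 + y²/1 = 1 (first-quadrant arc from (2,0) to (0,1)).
5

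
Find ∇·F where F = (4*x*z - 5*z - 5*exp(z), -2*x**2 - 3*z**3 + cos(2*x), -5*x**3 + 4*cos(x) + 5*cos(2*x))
4*z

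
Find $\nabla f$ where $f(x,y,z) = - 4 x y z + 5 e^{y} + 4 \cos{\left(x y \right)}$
(-4*y*(z + sin(x*y)), -4*x*z - 4*x*sin(x*y) + 5*exp(y), -4*x*y)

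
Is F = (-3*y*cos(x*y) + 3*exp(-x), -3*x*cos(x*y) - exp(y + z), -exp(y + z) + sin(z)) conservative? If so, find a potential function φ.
Yes, F is conservative. φ = -exp(y + z) - 3*sin(x*y) - cos(z) - 3*exp(-x)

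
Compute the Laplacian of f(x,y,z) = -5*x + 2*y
0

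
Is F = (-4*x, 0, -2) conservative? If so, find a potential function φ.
Yes, F is conservative. φ = -2*x**2 - 2*z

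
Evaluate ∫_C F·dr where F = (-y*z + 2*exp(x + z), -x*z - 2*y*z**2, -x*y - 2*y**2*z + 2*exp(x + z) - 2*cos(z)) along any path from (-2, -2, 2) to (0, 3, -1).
2*exp(-1) + 2*sin(1) + 2*sin(2) + 13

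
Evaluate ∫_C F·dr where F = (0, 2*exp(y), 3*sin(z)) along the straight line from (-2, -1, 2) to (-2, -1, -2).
0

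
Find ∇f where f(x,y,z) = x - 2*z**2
(1, 0, -4*z)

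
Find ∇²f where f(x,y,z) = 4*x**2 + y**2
10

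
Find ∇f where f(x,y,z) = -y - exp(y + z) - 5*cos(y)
(0, -exp(y + z) + 5*sin(y) - 1, -exp(y + z))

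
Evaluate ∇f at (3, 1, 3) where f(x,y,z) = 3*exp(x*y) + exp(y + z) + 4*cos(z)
(3*exp(3), (E + 9)*exp(3), -4*sin(3) + exp(4))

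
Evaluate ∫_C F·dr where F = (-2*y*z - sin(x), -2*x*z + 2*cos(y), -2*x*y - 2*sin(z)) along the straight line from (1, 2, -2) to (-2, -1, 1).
-12 - 2*sin(2) - 2*sin(1) - cos(2) + cos(1)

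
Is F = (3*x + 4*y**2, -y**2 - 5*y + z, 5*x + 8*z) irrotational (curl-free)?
No, ∇×F = (-1, -5, -8*y)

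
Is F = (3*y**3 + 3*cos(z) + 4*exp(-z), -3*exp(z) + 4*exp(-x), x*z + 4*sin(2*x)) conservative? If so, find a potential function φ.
No, ∇×F = (3*exp(z), -z - 3*sin(z) - 8*cos(2*x) - 4*exp(-z), -9*y**2 - 4*exp(-x)) ≠ 0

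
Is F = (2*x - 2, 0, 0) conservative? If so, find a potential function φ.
Yes, F is conservative. φ = x*(x - 2)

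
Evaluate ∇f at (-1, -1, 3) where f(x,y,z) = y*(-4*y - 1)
(0, 7, 0)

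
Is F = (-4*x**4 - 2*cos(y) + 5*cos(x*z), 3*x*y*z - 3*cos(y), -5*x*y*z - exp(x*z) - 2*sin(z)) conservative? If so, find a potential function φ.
No, ∇×F = (x*(-3*y - 5*z), -5*x*sin(x*z) + 5*y*z + z*exp(x*z), 3*y*z - 2*sin(y)) ≠ 0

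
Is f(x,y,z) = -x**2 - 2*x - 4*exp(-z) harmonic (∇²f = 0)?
No, ∇²f = -2 - 4*exp(-z)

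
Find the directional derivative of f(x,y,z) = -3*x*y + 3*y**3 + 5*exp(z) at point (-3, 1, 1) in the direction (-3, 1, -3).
3*sqrt(19)*(9 - 5*E)/19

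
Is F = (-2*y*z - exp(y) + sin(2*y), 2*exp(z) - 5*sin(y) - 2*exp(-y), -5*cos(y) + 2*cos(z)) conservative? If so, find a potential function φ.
No, ∇×F = (-2*exp(z) + 5*sin(y), -2*y, 2*z + exp(y) - 2*cos(2*y)) ≠ 0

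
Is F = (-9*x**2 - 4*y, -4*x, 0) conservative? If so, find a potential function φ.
Yes, F is conservative. φ = x*(-3*x**2 - 4*y)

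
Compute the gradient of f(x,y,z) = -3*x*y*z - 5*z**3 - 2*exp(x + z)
(-3*y*z - 2*exp(x + z), -3*x*z, -3*x*y - 15*z**2 - 2*exp(x + z))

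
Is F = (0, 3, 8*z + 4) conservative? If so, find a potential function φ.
Yes, F is conservative. φ = 3*y + 4*z**2 + 4*z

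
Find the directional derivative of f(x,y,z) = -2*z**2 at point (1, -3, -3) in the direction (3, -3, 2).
12*sqrt(22)/11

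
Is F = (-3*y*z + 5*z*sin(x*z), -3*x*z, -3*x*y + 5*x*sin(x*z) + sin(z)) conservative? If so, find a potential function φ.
Yes, F is conservative. φ = -3*x*y*z - cos(z) - 5*cos(x*z)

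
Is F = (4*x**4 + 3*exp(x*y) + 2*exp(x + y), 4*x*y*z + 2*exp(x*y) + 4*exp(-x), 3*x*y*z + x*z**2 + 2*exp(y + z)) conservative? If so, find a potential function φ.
No, ∇×F = (-4*x*y + 3*x*z + 2*exp(y + z), z*(-3*y - z), -3*x*exp(x*y) + 4*y*z + 2*y*exp(x*y) - 2*exp(x + y) - 4*exp(-x)) ≠ 0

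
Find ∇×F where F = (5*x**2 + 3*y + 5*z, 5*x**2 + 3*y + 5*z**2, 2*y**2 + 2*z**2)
(4*y - 10*z, 5, 10*x - 3)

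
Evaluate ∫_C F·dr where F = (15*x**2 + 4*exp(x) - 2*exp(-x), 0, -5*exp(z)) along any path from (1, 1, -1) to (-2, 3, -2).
-45 - 7*sinh(1) - cosh(1) + cosh(2) + 3*sinh(2)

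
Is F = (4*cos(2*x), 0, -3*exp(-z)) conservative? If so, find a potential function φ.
Yes, F is conservative. φ = 2*sin(2*x) + 3*exp(-z)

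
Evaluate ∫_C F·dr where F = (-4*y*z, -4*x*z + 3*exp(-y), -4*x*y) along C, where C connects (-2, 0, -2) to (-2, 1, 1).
11 - 3*exp(-1)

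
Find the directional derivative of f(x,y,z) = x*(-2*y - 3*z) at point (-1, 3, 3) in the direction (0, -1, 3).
7*sqrt(10)/10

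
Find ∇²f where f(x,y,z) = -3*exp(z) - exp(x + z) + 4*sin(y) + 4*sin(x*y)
-4*x**2*sin(x*y) - 4*y**2*sin(x*y) - 3*exp(z) - 2*exp(x + z) - 4*sin(y)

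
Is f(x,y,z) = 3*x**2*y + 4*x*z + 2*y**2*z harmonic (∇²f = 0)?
No, ∇²f = 6*y + 4*z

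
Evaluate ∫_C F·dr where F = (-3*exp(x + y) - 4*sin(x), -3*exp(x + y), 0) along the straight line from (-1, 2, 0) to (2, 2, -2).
-3*exp(4) - 4*cos(1) + 4*cos(2) + 3*E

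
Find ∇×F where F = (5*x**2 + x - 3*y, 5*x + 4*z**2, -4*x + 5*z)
(-8*z, 4, 8)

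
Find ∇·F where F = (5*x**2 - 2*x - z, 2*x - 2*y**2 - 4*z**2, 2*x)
10*x - 4*y - 2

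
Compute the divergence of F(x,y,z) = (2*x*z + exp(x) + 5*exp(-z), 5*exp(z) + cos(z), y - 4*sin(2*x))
2*z + exp(x)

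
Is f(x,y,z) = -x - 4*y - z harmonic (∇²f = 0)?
Yes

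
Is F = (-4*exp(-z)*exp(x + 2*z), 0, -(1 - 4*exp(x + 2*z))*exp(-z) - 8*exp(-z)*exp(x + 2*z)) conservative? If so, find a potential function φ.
Yes, F is conservative. φ = (1 - 4*exp(x + 2*z))*exp(-z)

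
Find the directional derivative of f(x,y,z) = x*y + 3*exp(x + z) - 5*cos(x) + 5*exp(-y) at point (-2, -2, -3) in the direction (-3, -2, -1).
sqrt(14)*(-12 + 10*exp(5) + 15*exp(5)*sin(2) + 10*exp(7))*exp(-5)/14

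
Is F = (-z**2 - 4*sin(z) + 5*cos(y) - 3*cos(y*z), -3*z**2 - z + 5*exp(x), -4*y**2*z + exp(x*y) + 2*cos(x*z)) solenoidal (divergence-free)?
No, ∇·F = -2*x*sin(x*z) - 4*y**2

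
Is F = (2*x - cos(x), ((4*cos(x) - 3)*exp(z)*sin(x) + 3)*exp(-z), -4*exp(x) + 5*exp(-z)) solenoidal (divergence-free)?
No, ∇·F = sin(x) + 2 - 5*exp(-z)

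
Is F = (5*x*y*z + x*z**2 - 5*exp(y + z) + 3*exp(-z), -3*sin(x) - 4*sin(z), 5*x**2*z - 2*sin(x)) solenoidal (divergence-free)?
No, ∇·F = 5*x**2 + 5*y*z + z**2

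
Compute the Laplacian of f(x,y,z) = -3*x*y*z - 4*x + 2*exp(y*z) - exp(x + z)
2*y**2*exp(y*z) + 2*z**2*exp(y*z) - 2*exp(x + z)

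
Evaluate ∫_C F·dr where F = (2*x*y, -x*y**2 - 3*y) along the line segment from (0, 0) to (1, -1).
-23/12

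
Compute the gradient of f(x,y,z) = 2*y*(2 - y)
(0, 4 - 4*y, 0)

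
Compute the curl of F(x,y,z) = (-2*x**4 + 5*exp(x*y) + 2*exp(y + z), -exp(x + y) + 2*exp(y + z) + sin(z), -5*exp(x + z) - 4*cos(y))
(-2*exp(y + z) + 4*sin(y) - cos(z), 5*exp(x + z) + 2*exp(y + z), -5*x*exp(x*y) - exp(x + y) - 2*exp(y + z))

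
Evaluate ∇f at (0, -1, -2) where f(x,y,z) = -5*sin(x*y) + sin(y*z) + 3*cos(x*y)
(5, -2*cos(2), -cos(2))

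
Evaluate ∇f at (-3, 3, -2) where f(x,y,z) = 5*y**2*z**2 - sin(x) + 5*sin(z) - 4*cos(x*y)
(-12*sin(9) - cos(3), 12*sin(9) + 120, -180 + 5*cos(2))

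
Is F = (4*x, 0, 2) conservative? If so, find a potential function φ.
Yes, F is conservative. φ = 2*x**2 + 2*z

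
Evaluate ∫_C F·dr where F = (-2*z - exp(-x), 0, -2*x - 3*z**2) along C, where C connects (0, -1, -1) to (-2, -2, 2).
-2 + exp(2)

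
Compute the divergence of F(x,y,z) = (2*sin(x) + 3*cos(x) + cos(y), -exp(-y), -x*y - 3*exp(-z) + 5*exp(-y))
-3*sin(x) + 2*cos(x) + 3*exp(-z) + exp(-y)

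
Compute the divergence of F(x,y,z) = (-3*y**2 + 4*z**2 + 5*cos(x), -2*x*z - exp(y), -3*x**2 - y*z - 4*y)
-y - exp(y) - 5*sin(x)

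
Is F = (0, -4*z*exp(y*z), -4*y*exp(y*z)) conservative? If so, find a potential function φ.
Yes, F is conservative. φ = -4*exp(y*z)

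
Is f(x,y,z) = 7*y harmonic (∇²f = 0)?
Yes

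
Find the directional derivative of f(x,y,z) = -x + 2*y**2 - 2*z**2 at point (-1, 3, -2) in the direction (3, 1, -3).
-15*sqrt(19)/19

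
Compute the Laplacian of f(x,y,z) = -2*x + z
0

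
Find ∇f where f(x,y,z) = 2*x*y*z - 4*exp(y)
(2*y*z, 2*x*z - 4*exp(y), 2*x*y)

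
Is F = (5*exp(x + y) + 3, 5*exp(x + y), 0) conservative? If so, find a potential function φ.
Yes, F is conservative. φ = 3*x + 5*exp(x + y)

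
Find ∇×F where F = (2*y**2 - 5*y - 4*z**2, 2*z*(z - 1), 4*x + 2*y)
(4 - 4*z, -8*z - 4, 5 - 4*y)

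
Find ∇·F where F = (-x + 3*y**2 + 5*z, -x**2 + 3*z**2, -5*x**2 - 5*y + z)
0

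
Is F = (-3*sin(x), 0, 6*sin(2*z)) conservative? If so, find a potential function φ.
Yes, F is conservative. φ = 3*cos(x) - 3*cos(2*z)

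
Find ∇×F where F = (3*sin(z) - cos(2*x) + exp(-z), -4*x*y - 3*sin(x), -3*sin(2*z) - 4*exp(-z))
(0, 3*cos(z) - exp(-z), -4*y - 3*cos(x))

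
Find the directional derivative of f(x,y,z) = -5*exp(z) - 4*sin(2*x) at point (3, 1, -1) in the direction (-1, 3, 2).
sqrt(14)*(-5 + 4*E*cos(6))*exp(-1)/7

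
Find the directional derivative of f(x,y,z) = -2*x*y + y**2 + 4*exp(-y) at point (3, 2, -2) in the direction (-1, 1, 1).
2*sqrt(3)*(-2 + exp(2))*exp(-2)/3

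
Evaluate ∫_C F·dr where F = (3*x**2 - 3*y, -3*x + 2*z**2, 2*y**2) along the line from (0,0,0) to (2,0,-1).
8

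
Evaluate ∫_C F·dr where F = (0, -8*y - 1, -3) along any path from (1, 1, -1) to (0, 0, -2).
8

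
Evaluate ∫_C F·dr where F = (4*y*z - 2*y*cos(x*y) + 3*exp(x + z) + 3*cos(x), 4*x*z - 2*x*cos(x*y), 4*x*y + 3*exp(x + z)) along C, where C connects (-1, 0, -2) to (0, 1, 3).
3*sin(1) + 6*sinh(3)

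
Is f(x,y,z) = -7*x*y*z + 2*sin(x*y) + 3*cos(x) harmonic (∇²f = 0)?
No, ∇²f = -2*x**2*sin(x*y) - 2*y**2*sin(x*y) - 3*cos(x)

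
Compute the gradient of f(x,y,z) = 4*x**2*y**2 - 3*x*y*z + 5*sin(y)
(y*(8*x*y - 3*z), 8*x**2*y - 3*x*z + 5*cos(y), -3*x*y)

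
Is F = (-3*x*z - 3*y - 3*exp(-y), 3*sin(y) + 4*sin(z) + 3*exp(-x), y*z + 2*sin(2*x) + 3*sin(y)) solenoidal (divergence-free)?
No, ∇·F = y - 3*z + 3*cos(y)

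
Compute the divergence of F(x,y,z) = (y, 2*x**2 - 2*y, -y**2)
-2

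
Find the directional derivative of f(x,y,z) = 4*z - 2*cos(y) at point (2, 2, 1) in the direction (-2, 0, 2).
2*sqrt(2)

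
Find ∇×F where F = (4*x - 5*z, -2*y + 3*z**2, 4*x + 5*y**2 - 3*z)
(10*y - 6*z, -9, 0)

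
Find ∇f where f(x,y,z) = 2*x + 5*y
(2, 5, 0)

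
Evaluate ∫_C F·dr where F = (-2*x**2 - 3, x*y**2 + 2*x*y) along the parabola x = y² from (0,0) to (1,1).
-89/30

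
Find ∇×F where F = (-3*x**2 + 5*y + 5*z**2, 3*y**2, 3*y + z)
(3, 10*z, -5)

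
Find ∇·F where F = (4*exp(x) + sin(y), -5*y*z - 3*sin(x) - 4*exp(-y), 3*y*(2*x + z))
3*y - 5*z + 4*exp(x) + 4*exp(-y)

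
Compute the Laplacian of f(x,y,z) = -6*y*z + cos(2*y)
-4*cos(2*y)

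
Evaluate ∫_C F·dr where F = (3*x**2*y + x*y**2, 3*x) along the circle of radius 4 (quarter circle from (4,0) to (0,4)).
-36*pi - 64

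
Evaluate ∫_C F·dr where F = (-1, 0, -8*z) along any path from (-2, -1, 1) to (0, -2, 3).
-34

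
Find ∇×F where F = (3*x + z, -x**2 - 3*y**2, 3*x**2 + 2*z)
(0, 1 - 6*x, -2*x)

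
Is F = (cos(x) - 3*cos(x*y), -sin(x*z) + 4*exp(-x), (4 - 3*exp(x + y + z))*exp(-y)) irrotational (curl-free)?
No, ∇×F = (x*cos(x*z) - 4*exp(-y), 3*exp(x + z), -3*x*sin(x*y) - z*cos(x*z) - 4*exp(-x))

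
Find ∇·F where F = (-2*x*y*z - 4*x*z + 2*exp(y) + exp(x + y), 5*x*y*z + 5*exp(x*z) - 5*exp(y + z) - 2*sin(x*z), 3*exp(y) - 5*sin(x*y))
5*x*z - 2*y*z - 4*z + exp(x + y) - 5*exp(y + z)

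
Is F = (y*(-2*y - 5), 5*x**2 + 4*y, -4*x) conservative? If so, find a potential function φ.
No, ∇×F = (0, 4, 10*x + 4*y + 5) ≠ 0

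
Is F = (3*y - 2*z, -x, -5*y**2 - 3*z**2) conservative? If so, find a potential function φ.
No, ∇×F = (-10*y, -2, -4) ≠ 0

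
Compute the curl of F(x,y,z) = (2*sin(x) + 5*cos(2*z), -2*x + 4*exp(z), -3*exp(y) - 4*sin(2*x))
(-3*exp(y) - 4*exp(z), -10*sin(2*z) + 8*cos(2*x), -2)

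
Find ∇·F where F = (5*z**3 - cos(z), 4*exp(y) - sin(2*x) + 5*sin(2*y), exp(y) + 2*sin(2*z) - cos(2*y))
4*exp(y) + 10*cos(2*y) + 4*cos(2*z)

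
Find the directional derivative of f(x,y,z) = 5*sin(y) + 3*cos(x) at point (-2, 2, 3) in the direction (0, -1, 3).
-sqrt(10)*cos(2)/2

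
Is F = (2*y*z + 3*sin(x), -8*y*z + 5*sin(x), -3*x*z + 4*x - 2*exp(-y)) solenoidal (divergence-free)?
No, ∇·F = -3*x - 8*z + 3*cos(x)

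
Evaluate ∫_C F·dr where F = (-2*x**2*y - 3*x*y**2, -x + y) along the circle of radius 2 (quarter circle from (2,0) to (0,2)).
pi + 14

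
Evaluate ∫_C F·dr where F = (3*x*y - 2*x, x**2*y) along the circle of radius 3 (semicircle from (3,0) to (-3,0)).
0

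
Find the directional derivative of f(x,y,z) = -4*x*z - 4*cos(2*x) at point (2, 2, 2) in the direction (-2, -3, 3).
-4*sqrt(22)*(2*sin(4) + 1)/11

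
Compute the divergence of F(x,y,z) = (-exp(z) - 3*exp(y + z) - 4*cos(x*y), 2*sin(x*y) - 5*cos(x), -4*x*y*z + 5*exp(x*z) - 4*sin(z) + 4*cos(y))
-4*x*y + 5*x*exp(x*z) + 2*x*cos(x*y) + 4*y*sin(x*y) - 4*cos(z)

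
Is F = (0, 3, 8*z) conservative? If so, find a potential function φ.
Yes, F is conservative. φ = 3*y + 4*z**2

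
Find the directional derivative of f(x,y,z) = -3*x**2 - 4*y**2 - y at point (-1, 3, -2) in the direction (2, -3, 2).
87*sqrt(17)/17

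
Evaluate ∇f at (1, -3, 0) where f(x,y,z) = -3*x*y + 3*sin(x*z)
(9, -3, 3)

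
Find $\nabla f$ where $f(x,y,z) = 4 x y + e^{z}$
(4*y, 4*x, exp(z))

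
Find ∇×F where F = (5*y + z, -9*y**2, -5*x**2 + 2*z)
(0, 10*x + 1, -5)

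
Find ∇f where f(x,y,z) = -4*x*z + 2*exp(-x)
(-4*z - 2*exp(-x), 0, -4*x)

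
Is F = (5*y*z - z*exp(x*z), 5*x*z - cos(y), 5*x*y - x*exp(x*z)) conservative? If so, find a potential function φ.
Yes, F is conservative. φ = 5*x*y*z - exp(x*z) - sin(y)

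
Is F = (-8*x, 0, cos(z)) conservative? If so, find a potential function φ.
Yes, F is conservative. φ = -4*x**2 + sin(z)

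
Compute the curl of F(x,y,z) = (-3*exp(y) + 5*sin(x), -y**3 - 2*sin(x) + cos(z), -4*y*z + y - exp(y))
(-4*z - exp(y) + sin(z) + 1, 0, 3*exp(y) - 2*cos(x))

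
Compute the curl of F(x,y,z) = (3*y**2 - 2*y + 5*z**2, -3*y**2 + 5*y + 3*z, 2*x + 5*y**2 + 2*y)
(10*y - 1, 10*z - 2, 2 - 6*y)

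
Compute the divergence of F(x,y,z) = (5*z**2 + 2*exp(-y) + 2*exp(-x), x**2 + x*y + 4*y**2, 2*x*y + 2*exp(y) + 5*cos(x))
x + 8*y - 2*exp(-x)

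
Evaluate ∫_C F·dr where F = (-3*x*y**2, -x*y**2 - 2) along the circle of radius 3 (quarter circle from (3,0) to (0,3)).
219/4 - 81*pi/16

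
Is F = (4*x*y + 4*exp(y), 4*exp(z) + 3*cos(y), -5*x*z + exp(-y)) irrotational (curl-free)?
No, ∇×F = (-4*exp(z) - exp(-y), 5*z, -4*x - 4*exp(y))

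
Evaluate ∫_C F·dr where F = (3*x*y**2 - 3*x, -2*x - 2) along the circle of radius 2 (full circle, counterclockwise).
-8*pi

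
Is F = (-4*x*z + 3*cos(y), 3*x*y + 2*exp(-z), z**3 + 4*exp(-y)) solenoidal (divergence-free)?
No, ∇·F = 3*x + 3*z**2 - 4*z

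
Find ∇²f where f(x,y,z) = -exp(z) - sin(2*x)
-exp(z) + 4*sin(2*x)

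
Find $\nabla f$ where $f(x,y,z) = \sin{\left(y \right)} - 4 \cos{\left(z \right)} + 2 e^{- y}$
(0, cos(y) - 2*exp(-y), 4*sin(z))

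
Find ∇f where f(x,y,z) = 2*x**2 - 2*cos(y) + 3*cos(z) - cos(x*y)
(4*x + y*sin(x*y), x*sin(x*y) + 2*sin(y), -3*sin(z))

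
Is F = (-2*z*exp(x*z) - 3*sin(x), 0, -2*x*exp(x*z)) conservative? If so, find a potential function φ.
Yes, F is conservative. φ = -2*exp(x*z) + 3*cos(x)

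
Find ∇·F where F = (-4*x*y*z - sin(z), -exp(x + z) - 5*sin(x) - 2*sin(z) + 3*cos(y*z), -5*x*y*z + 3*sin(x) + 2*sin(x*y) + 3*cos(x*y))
-5*x*y - 4*y*z - 3*z*sin(y*z)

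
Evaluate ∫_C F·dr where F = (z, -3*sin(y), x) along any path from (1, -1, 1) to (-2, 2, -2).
-3*cos(1) + 3*cos(2) + 3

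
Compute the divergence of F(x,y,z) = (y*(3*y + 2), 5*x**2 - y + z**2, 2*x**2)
-1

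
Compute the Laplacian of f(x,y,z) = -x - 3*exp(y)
-3*exp(y)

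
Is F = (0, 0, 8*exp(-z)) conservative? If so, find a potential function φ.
Yes, F is conservative. φ = -8*exp(-z)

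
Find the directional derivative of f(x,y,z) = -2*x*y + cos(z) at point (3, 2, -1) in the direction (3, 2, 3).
3*sqrt(22)*(-8 + sin(1))/22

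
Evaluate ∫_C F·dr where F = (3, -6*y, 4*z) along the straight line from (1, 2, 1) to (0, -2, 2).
3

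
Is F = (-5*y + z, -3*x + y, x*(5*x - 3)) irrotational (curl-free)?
No, ∇×F = (0, 4 - 10*x, 2)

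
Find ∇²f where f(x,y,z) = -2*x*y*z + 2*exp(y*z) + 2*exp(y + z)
2*y**2*exp(y*z) + 2*z**2*exp(y*z) + 4*exp(y + z)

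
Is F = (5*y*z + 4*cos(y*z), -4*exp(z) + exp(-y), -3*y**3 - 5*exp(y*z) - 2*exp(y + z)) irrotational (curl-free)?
No, ∇×F = (-9*y**2 - 5*z*exp(y*z) + 4*exp(z) - 2*exp(y + z), y*(5 - 4*sin(y*z)), z*(4*sin(y*z) - 5))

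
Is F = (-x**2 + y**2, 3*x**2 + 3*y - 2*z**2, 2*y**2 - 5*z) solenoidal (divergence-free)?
No, ∇·F = -2*x - 2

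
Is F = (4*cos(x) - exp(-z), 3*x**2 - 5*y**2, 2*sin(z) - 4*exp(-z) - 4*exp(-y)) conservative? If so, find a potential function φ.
No, ∇×F = (4*exp(-y), exp(-z), 6*x) ≠ 0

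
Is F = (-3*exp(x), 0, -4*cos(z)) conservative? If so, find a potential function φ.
Yes, F is conservative. φ = -3*exp(x) - 4*sin(z)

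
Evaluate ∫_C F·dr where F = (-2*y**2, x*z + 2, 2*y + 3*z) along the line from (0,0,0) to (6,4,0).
-56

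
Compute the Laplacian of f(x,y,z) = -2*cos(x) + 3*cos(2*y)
2*cos(x) - 12*cos(2*y)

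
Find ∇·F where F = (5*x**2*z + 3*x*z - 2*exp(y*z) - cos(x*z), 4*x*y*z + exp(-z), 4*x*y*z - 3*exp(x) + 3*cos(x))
4*x*y + 14*x*z + z*sin(x*z) + 3*z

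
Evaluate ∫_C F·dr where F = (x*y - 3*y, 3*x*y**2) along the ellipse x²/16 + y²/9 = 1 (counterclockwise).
117*pi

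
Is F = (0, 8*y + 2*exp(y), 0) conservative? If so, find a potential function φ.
Yes, F is conservative. φ = 4*y**2 + 2*exp(y)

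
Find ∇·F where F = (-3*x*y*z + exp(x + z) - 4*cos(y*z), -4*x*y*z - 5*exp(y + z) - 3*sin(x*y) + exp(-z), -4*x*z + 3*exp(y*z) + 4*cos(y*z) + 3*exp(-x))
-4*x*z - 3*x*cos(x*y) - 4*x - 3*y*z + 3*y*exp(y*z) - 4*y*sin(y*z) + exp(x + z) - 5*exp(y + z)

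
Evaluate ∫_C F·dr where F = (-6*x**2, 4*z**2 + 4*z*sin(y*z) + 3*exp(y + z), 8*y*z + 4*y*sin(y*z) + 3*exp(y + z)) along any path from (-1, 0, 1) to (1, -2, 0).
-3*E - 4 + 3*exp(-2)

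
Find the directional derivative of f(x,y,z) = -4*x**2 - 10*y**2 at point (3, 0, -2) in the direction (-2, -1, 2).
16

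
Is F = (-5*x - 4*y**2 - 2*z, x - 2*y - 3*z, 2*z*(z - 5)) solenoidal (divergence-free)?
No, ∇·F = 4*z - 17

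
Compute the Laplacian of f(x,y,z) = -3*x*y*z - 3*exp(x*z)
3*(-x**2 - z**2)*exp(x*z)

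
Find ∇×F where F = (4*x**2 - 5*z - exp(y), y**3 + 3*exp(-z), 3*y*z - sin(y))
(3*z - cos(y) + 3*exp(-z), -5, exp(y))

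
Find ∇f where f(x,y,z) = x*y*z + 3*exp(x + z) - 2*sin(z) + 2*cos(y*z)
(y*z + 3*exp(x + z), z*(x - 2*sin(y*z)), x*y - 2*y*sin(y*z) + 3*exp(x + z) - 2*cos(z))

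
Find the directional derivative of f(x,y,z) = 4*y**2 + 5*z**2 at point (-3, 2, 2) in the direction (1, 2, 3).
46*sqrt(14)/7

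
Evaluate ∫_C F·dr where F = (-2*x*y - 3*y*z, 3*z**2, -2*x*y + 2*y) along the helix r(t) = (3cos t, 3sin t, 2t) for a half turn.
-72*pi + 24 + 27*pi**2/2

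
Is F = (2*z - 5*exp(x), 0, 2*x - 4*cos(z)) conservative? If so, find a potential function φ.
Yes, F is conservative. φ = 2*x*z - 5*exp(x) - 4*sin(z)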